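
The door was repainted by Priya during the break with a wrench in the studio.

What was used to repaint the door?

a wrench

'with a wrench' marks the instrument of the repainting event.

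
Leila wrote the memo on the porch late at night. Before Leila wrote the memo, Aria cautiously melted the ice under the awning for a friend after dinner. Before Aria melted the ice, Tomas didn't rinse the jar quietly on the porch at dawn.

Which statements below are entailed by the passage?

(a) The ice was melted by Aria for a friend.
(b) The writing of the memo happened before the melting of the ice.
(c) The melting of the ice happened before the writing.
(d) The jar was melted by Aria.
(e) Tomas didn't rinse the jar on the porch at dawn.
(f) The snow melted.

(a) Entailed — dropping 'under the awning', 'cautiously', 'after dinner' leaves a sub-description the original still satisfies.
(b) Not entailed — the narrative places the melting before the writing, not after.
(c) Entailed — the narrative places the melting before the writing.
(d) Not entailed — Aria melted the ice, not the jar; the jar belongs to the rinsing event.
(e) Not entailed — dropping 'quietly' under negation is not valid — the original leaves open that Tomas rinsed the jar some other way.
(f) Not entailed — the ice is what melted, not the snow.

(a), (c)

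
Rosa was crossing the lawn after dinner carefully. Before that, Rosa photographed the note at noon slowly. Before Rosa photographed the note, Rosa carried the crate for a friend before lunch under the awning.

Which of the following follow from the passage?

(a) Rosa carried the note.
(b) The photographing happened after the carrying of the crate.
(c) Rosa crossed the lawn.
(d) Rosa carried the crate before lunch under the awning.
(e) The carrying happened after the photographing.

(b), (d)

(a) Not entailed — Rosa carried the crate, not the note; the note belongs to the photographing event.
(b) Entailed — the narrative places the carrying before the photographing.
(c) Not entailed — 'was crossing' is progressive on an accomplishment; it does not entail the completed 'crossed'.
(d) Entailed — this follows by dropping conjuncts from the carrying event's description.
(e) Not entailed — the narrative places the carrying before the photographing, not after.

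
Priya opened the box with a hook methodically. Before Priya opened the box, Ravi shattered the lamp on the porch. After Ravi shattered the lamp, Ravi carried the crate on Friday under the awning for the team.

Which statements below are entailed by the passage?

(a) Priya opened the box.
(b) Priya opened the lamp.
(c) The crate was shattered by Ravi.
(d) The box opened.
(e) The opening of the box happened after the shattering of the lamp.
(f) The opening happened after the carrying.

(a) Entailed — the original entails any weakening of itself; this just drops 'with a hook', 'methodically'.
(b) Not entailed — Priya opened the box, not the lamp; the lamp belongs to the shattering event.
(c) Not entailed — Ravi shattered the lamp, not the crate; the crate belongs to the carrying event.
(d) Entailed — 'Priya opened the box' is causative; it entails the inchoative 'the box opened'.
(e) Entailed — the narrative places the shattering before the opening.
(f) Not entailed — the narrative doesn't order the carrying relative to the opening.

(a), (d), (e)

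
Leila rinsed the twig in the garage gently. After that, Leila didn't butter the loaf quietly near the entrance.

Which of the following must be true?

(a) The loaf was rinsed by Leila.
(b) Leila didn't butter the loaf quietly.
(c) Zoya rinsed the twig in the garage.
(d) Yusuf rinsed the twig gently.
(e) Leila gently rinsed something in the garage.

(a) Not entailed — Leila rinsed the twig, not the loaf; the loaf belongs to the buttering event.
(b) Not entailed — dropping 'near the entrance' under negation is not valid — the original leaves open that Leila buttered the loaf some other way.
(c) Not entailed — the passage has Leila rinsing the twig, not Zoya.
(d) Not entailed — the passage has Leila rinsing the twig, not Yusuf.
(e) Entailed — this follows by dropping conjuncts from the rinsing event's description.

(e)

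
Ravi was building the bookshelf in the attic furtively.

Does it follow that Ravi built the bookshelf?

'was building' is progressive; for an accomplishment like 'build the bookshelf', it doesn't entail completion.

no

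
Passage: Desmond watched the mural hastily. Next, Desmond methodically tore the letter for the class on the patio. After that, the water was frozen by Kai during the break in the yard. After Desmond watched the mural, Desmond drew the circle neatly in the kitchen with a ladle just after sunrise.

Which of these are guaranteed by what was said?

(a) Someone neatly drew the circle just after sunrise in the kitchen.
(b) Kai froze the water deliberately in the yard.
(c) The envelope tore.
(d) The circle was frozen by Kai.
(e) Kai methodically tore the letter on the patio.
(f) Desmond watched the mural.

(a), (f)

(a) Entailed — this follows by dropping conjuncts from the drawing event's description.
(b) Not entailed — 'deliberately' adds information not in the original event.
(c) Not entailed — the letter is what tore, not the envelope.
(d) Not entailed — Kai froze the water, not the circle; the circle belongs to the drawing event.
(e) Not entailed — the passage has Desmond tearing the letter, not Kai.
(f) Entailed — every conjunct here is already in the original watching event.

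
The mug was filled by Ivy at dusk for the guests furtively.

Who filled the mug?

Ivy

'Ivy' marks the agent of the filling event.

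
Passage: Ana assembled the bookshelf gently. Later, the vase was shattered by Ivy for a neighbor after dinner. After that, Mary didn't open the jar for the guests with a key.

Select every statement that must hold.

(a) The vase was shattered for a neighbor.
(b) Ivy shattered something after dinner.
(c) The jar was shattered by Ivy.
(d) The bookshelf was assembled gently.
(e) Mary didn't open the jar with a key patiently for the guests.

(a) Entailed — this follows by dropping conjuncts from the shattering event's description.
(b) Entailed — the original entails any weakening of itself; this just drops 'for a neighbor' and generalizes the patient.
(c) Not entailed — Ivy shattered the vase, not the jar; the jar belongs to the opening event.
(d) Entailed — the original entails any weakening of itself; this just generalizes the agent.
(e) Entailed — under negation, adding a further restriction is entailed: if no such opening event occurred, none occurred patiently either.

(a), (b), (d), (e)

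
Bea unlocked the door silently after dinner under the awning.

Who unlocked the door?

Bea

'Bea' marks the agent of the unlocking event.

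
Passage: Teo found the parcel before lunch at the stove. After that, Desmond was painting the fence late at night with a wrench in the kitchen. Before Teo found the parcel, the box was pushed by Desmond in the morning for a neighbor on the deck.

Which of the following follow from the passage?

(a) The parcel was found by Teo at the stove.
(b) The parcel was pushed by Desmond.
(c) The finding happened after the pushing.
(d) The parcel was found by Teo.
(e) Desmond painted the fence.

(a) Entailed — this follows by dropping conjuncts from the finding event's description.
(b) Not entailed — Desmond pushed the box, not the parcel; the parcel belongs to the finding event.
(c) Entailed — the narrative places the pushing before the finding.
(d) Entailed — the original entails any weakening of itself; this just drops 'before lunch', 'at the stove'.
(e) Not entailed — 'was painting' is progressive on an accomplishment; it does not entail the completed 'painted'.

(a), (c), (d)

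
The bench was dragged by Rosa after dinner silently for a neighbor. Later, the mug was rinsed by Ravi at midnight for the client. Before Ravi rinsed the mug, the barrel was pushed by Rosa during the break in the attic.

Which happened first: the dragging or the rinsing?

the dragging

The connectives place the dragging before the rinsing.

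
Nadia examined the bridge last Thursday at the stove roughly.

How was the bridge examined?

roughly

'roughly' marks the manner of the examining event.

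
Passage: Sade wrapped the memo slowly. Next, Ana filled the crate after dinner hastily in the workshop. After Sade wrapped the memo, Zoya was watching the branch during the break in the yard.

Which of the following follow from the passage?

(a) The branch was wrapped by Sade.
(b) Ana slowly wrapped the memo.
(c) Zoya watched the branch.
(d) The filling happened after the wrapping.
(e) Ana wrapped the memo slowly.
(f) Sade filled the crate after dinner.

(c), (d)

(a) Not entailed — Sade wrapped the memo, not the branch; the branch belongs to the watching event.
(b) Not entailed — the passage has Sade wrapping the memo, not Ana.
(c) Entailed — 'watch' is an activity; 'was watching' entails that some watching happened, so 'watched' holds.
(d) Entailed — the narrative places the wrapping before the filling.
(e) Not entailed — the passage has Sade wrapping the memo, not Ana.
(f) Not entailed — the passage has Ana filling the crate, not Sade.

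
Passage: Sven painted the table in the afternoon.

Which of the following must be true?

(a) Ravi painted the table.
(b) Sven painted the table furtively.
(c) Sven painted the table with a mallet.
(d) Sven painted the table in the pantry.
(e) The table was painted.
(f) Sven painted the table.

(e), (f)

(a) Not entailed — the passage has Sven painting the table, not Ravi.
(b) Not entailed — 'furtively' adds information not in the original event.
(c) Not entailed — 'with a mallet' adds information not in the original event.
(d) Not entailed — 'in the pantry' adds information not in the original event.
(e) Entailed — the original entails any weakening of itself; this just drops 'in the afternoon' and generalizes the agent.
(f) Entailed — every conjunct here is already in the original painting event.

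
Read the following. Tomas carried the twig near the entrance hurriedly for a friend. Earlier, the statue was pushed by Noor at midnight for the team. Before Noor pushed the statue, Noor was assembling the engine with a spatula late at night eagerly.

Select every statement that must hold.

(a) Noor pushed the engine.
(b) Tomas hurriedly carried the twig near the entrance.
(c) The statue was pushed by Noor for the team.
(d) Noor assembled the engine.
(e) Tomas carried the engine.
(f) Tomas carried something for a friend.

(a) Not entailed — Noor pushed the statue, not the engine; the engine belongs to the assembling event.
(b) Entailed — dropping 'for a friend' leaves a sub-description the original still satisfies.
(c) Entailed — every conjunct here is already in the original pushing event.
(d) Not entailed — 'was assembling' is progressive on an accomplishment; it does not entail the completed 'assembled'.
(e) Not entailed — Tomas carried the twig, not the engine; the engine belongs to the assembling event.
(f) Entailed — dropping 'hurriedly', 'near the entrance' and generalizing the patient leaves a sub-description the original still satisfies.

(b), (c), (f)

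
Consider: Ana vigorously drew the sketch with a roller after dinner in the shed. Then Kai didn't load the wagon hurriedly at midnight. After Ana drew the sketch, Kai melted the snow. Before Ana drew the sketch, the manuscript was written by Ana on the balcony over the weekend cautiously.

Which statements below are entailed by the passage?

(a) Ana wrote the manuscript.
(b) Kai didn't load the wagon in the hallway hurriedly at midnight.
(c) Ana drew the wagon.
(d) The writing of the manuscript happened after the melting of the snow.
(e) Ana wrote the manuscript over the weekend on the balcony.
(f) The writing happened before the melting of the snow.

(a), (b), (e), (f)

(a) Entailed — the original entails any weakening of itself; this just drops 'on the balcony', 'over the weekend', 'cautiously'.
(b) Entailed — under negation, adding a further restriction is entailed: if no such loading event occurred, none occurred in the hallway either.
(c) Not entailed — Ana drew the sketch, not the wagon; the wagon belongs to the loading event.
(d) Not entailed — the narrative places the writing before the melting, not after.
(e) Entailed — the original entails any weakening of itself; this just drops 'cautiously'.
(f) Entailed — the narrative places the writing before the melting.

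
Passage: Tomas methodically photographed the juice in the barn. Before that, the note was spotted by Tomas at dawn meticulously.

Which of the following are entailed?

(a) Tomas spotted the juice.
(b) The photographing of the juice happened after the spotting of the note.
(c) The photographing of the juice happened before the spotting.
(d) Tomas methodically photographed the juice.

(a) Not entailed — Tomas spotted the note, not the juice; the juice belongs to the photographing event.
(b) Entailed — the narrative places the spotting before the photographing.
(c) Not entailed — the narrative places the spotting before the photographing, not after.
(d) Entailed — every conjunct here is already in the original photographing event.

(b), (d)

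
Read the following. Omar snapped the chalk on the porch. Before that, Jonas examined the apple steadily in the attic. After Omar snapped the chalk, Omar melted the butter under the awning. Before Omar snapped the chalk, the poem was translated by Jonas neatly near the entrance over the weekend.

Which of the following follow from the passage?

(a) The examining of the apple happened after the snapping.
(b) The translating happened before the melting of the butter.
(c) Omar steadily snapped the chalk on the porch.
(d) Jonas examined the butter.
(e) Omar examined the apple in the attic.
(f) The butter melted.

(a) Not entailed — the narrative places the examining before the snapping, not after.
(b) Entailed — the narrative places the translating before the melting.
(c) Not entailed — 'steadily' adds information not in the original event.
(d) Not entailed — Jonas examined the apple, not the butter; the butter belongs to the melting event.
(e) Not entailed — the passage has Jonas examining the apple, not Omar.
(f) Entailed — 'Omar melted the butter' is causative; it entails the inchoative 'the butter melted'.

(b), (f)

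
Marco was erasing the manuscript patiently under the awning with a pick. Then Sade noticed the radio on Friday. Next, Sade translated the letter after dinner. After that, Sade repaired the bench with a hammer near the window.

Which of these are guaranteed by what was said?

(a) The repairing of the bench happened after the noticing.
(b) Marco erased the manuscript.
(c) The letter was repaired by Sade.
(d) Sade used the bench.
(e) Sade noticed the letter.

(a)

(a) Entailed — the narrative places the noticing before the repairing.
(b) Not entailed — 'was erasing' is progressive on an accomplishment; it does not entail the completed 'erased'.
(c) Not entailed — Sade repaired the bench, not the letter; the letter belongs to the translating event.
(d) Not entailed — the bench is the patient, not an instrument — Sade used a hammer.
(e) Not entailed — Sade noticed the radio, not the letter; the letter belongs to the translating event.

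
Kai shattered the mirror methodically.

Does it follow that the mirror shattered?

yes

'Kai shattered the mirror' is the causative; it entails the inchoative 'the mirror shattered'.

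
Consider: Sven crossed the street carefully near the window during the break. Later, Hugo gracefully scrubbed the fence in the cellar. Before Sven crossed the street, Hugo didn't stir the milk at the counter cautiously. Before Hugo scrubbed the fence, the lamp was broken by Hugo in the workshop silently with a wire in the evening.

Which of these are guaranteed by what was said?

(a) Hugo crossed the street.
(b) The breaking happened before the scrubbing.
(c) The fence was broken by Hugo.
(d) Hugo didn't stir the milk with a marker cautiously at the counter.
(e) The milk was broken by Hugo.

(b), (d)

(a) Not entailed — the passage has Sven crossing the street, not Hugo.
(b) Entailed — the narrative places the breaking before the scrubbing.
(c) Not entailed — Hugo broke the lamp, not the fence; the fence belongs to the scrubbing event.
(d) Entailed — under negation, adding a further restriction is entailed: if no such stirring event occurred, none occurred with a marker either.
(e) Not entailed — Hugo broke the lamp, not the milk; the milk belongs to the stirring event.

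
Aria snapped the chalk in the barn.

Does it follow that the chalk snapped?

yes

'Aria snapped the chalk' is the causative; it entails the inchoative 'the chalk snapped'.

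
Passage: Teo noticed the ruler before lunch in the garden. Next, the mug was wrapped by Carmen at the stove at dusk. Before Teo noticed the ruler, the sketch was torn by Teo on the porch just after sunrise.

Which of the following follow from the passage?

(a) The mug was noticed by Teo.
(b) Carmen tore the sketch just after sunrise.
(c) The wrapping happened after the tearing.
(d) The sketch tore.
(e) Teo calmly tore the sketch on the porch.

(c), (d)

(a) Not entailed — Teo noticed the ruler, not the mug; the mug belongs to the wrapping event.
(b) Not entailed — the passage has Teo tearing the sketch, not Carmen.
(c) Entailed — the narrative places the tearing before the wrapping.
(d) Entailed — 'Teo tore the sketch' is causative; it entails the inchoative 'the sketch tore'.
(e) Not entailed — 'calmly' adds information not in the original event.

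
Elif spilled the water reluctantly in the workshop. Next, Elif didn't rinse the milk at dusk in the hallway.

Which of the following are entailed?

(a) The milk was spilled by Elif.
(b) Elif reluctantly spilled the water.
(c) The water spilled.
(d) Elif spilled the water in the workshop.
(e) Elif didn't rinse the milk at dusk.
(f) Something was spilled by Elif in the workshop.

(a) Not entailed — Elif spilled the water, not the milk; the milk belongs to the rinsing event.
(b) Entailed — this follows by dropping conjuncts from the spilling event's description.
(c) Entailed — 'Elif spilled the water' is causative; it entails the inchoative 'the water spilled'.
(d) Entailed — this follows by dropping conjuncts from the spilling event's description.
(e) Not entailed — dropping 'in the hallway' under negation is not valid — the original leaves open that Elif rinsed the milk some other way.
(f) Entailed — the original entails any weakening of itself; this just drops 'reluctantly' and generalizes the patient.

(b), (c), (d), (f)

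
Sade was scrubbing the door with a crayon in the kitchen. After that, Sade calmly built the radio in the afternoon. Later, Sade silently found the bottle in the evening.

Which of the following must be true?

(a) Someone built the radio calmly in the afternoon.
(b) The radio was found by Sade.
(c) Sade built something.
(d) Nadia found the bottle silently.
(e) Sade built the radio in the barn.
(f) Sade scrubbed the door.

(a) Entailed — every conjunct here is already in the original building event.
(b) Not entailed — Sade found the bottle, not the radio; the radio belongs to the building event.
(c) Entailed — dropping 'in the afternoon', 'calmly' and generalizing the patient leaves a sub-description the original still satisfies.
(d) Not entailed — the passage has Sade finding the bottle, not Nadia.
(e) Not entailed — 'in the barn' adds information not in the original event.
(f) Entailed — 'scrub' is an activity; 'was scrubbing' entails that some scrubbing happened, so 'scrubbed' holds.

(a), (c), (f)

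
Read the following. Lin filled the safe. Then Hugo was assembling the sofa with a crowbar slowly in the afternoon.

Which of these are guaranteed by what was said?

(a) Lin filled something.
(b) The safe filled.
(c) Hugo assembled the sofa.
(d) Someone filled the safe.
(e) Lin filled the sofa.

(a) Entailed — this follows by dropping conjuncts from the filling event's description.
(b) Entailed — 'Lin filled the safe' is causative; it entails the inchoative 'the safe filled'.
(c) Not entailed — 'was assembling' is progressive on an accomplishment; it does not entail the completed 'assembled'.
(d) Entailed — generalizing the agent leaves a sub-description the original still satisfies.
(e) Not entailed — Lin filled the safe, not the sofa; the sofa belongs to the assembling event.

(a), (b), (d)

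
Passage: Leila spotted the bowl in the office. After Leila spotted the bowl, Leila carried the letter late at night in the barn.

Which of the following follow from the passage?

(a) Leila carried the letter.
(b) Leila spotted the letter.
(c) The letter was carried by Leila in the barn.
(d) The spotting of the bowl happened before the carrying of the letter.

(a) Entailed — the original entails any weakening of itself; this just drops 'in the barn', 'late at night'.
(b) Not entailed — Leila spotted the bowl, not the letter; the letter belongs to the carrying event.
(c) Entailed — every conjunct here is already in the original carrying event.
(d) Entailed — the narrative places the spotting before the carrying.

(a), (c), (d)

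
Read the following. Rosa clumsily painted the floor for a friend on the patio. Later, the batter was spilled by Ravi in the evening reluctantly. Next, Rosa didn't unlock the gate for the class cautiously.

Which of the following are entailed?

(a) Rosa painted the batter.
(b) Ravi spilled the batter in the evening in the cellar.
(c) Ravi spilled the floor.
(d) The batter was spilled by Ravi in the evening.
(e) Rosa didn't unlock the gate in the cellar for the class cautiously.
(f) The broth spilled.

(d), (e)

(a) Not entailed — Rosa painted the floor, not the batter; the batter belongs to the spilling event.
(b) Not entailed — 'in the cellar' adds information not in the original event.
(c) Not entailed — Ravi spilled the batter, not the floor; the floor belongs to the painting event.
(d) Entailed — every conjunct here is already in the original spilling event.
(e) Entailed — under negation, adding a further restriction is entailed: if no such unlocking event occurred, none occurred in the cellar either.
(f) Not entailed — the batter is what spilled, not the broth.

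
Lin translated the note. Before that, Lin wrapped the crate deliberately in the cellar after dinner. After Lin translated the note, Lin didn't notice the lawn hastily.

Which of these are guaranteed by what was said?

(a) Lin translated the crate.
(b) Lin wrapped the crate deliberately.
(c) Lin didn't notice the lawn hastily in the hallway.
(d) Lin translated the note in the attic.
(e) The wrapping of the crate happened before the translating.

(b), (c), (e)

(a) Not entailed — Lin translated the note, not the crate; the crate belongs to the wrapping event.
(b) Entailed — this follows by dropping conjuncts from the wrapping event's description.
(c) Entailed — under negation, adding a further restriction is entailed: if no such noticing event occurred, none occurred in the hallway either.
(d) Not entailed — 'in the attic' adds information not in the original event.
(e) Entailed — the narrative places the wrapping before the translating.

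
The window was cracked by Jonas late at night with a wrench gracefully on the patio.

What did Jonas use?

a wrench

'with a wrench' marks the instrument of the cracking event.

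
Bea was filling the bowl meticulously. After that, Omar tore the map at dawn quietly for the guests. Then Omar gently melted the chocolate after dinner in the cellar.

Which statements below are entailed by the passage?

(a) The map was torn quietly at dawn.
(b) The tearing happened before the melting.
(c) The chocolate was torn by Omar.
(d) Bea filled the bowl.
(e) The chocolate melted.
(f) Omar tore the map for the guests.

(a) Entailed — dropping 'for the guests' and generalizing the agent leaves a sub-description the original still satisfies.
(b) Entailed — the narrative places the tearing before the melting.
(c) Not entailed — Omar tore the map, not the chocolate; the chocolate belongs to the melting event.
(d) Not entailed — 'was filling' is progressive on an accomplishment; it does not entail the completed 'filled'.
(e) Entailed — 'Omar melted the chocolate' is causative; it entails the inchoative 'the chocolate melted'.
(f) Entailed — every conjunct here is already in the original tearing event.

(a), (b), (e), (f)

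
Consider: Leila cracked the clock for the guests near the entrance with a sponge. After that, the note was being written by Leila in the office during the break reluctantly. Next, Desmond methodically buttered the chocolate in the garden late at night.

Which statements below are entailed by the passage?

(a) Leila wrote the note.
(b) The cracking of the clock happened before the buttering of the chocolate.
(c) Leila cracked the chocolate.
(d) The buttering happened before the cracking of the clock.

(b)

(a) Not entailed — 'was writing' is progressive on an accomplishment; it does not entail the completed 'wrote'.
(b) Entailed — the narrative places the cracking before the buttering.
(c) Not entailed — Leila cracked the clock, not the chocolate; the chocolate belongs to the buttering event.
(d) Not entailed — the narrative places the cracking before the buttering, not after.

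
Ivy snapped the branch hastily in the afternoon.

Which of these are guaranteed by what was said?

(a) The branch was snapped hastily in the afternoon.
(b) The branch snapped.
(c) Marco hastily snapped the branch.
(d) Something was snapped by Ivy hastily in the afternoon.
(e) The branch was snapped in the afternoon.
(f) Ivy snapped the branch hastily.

(a) Entailed — generalizing the agent leaves a sub-description the original still satisfies.
(b) Entailed — 'Ivy snapped the branch' is causative; it entails the inchoative 'the branch snapped'.
(c) Not entailed — the passage has Ivy snapping the branch, not Marco.
(d) Entailed — the original entails any weakening of itself; this just generalizes the patient.
(e) Entailed — dropping 'hastily' and generalizing the agent leaves a sub-description the original still satisfies.
(f) Entailed — the original entails any weakening of itself; this just drops 'in the afternoon'.

(a), (b), (d), (e), (f)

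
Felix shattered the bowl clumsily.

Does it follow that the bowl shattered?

'Felix shattered the bowl' is the causative; it entails the inchoative 'the bowl shattered'.

yes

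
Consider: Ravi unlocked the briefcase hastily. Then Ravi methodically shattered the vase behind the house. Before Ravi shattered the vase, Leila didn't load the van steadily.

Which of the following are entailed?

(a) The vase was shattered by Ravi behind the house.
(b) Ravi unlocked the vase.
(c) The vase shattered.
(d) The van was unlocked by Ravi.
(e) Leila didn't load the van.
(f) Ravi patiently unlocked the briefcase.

(a) Entailed — dropping 'methodically' leaves a sub-description the original still satisfies.
(b) Not entailed — Ravi unlocked the briefcase, not the vase; the vase belongs to the shattering event.
(c) Entailed — 'Ravi shattered the vase' is causative; it entails the inchoative 'the vase shattered'.
(d) Not entailed — Ravi unlocked the briefcase, not the van; the van belongs to the loading event.
(e) Not entailed — dropping 'steadily' under negation is not valid — the original leaves open that Leila loaded the van some other way.
(f) Not entailed — 'patiently' adds a manner not in (and inconsistent with) the original.

(a), (c)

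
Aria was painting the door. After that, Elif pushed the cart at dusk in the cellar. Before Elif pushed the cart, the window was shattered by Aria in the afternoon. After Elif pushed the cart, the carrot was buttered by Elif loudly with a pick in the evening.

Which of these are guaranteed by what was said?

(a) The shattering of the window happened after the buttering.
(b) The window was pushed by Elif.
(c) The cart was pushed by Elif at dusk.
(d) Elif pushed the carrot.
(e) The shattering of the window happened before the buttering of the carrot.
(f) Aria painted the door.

(a) Not entailed — the narrative places the shattering before the buttering, not after.
(b) Not entailed — Elif pushed the cart, not the window; the window belongs to the shattering event.
(c) Entailed — this follows by dropping conjuncts from the pushing event's description.
(d) Not entailed — Elif pushed the cart, not the carrot; the carrot belongs to the buttering event.
(e) Entailed — the narrative places the shattering before the buttering.
(f) Not entailed — 'was painting' is progressive on an accomplishment; it does not entail the completed 'painted'.

(c), (e)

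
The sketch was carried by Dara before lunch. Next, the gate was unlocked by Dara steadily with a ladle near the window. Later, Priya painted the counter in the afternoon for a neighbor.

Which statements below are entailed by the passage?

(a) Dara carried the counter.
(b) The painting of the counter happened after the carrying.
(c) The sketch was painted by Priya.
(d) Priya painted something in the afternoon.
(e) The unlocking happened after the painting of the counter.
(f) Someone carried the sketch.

(a) Not entailed — Dara carried the sketch, not the counter; the counter belongs to the painting event.
(b) Entailed — the narrative places the carrying before the painting.
(c) Not entailed — Priya painted the counter, not the sketch; the sketch belongs to the carrying event.
(d) Entailed — dropping 'for a neighbor' and generalizing the patient leaves a sub-description the original still satisfies.
(e) Not entailed — the narrative places the unlocking before the painting, not after.
(f) Entailed — dropping 'before lunch' and generalizing the agent leaves a sub-description the original still satisfies.

(b), (d), (f)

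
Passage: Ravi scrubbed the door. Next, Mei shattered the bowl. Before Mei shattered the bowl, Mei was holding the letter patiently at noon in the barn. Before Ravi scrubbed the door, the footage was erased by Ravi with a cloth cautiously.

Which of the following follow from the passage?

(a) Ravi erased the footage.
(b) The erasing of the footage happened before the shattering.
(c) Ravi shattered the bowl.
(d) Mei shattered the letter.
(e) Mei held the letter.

(a), (b), (e)

(a) Entailed — this follows by dropping conjuncts from the erasing event's description.
(b) Entailed — the narrative places the erasing before the shattering.
(c) Not entailed — the passage has Mei shattering the bowl, not Ravi.
(d) Not entailed — Mei shattered the bowl, not the letter; the letter belongs to the holding event.
(e) Entailed — 'hold' is an activity; 'was holding' entails that some holding happened, so 'held' holds.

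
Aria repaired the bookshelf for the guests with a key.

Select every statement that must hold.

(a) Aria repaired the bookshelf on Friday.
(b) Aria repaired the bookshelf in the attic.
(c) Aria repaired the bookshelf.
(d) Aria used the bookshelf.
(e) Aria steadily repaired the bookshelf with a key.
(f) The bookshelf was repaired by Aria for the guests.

(c), (f)

(a) Not entailed — 'on Friday' adds information not in the original event.
(b) Not entailed — 'in the attic' adds information not in the original event.
(c) Entailed — every conjunct here is already in the original repairing event.
(d) Not entailed — the bookshelf is the patient, not an instrument — Aria used a key.
(e) Not entailed — 'steadily' adds information not in the original event.
(f) Entailed — this follows by dropping conjuncts from the repairing event's description.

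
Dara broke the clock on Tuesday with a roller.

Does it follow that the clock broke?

'Dara broke the clock' is the causative; it entails the inchoative 'the clock broke'.

yes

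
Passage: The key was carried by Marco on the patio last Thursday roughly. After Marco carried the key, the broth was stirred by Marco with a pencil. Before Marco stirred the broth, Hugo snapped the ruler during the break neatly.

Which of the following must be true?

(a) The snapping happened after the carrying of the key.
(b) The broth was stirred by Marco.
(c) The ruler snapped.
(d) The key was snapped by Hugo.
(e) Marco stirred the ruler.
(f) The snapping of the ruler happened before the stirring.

(a) Not entailed — the narrative doesn't order the carrying relative to the snapping.
(b) Entailed — this follows by dropping conjuncts from the stirring event's description.
(c) Entailed — 'Hugo snapped the ruler' is causative; it entails the inchoative 'the ruler snapped'.
(d) Not entailed — Hugo snapped the ruler, not the key; the key belongs to the carrying event.
(e) Not entailed — Marco stirred the broth, not the ruler; the ruler belongs to the snapping event.
(f) Entailed — the narrative places the snapping before the stirring.

(b), (c), (f)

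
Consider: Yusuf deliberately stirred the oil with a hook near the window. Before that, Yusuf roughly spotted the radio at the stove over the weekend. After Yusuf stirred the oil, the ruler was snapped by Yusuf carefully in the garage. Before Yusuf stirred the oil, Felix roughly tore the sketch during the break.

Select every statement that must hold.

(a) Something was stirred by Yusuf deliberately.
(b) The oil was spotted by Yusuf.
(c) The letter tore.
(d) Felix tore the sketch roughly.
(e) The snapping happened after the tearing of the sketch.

(a) Entailed — this follows by dropping conjuncts from the stirring event's description.
(b) Not entailed — Yusuf spotted the radio, not the oil; the oil belongs to the stirring event.
(c) Not entailed — the sketch is what tore, not the letter.
(d) Entailed — the original entails any weakening of itself; this just drops 'during the break'.
(e) Entailed — the narrative places the tearing before the snapping.

(a), (d), (e)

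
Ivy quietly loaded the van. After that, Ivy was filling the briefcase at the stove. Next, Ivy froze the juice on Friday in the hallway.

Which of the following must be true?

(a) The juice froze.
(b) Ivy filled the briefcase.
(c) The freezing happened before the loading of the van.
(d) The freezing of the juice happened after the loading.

(a) Entailed — 'Ivy froze the juice' is causative; it entails the inchoative 'the juice froze'.
(b) Not entailed — 'was filling' is progressive on an accomplishment; it does not entail the completed 'filled'.
(c) Not entailed — the narrative places the loading before the freezing, not after.
(d) Entailed — the narrative places the loading before the freezing.

(a), (d)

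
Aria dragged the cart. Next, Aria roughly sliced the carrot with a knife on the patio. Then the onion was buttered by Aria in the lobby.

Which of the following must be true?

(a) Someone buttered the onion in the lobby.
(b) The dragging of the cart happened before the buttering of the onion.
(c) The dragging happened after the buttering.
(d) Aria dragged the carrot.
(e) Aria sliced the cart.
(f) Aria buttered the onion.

(a) Entailed — the original entails any weakening of itself; this just generalizes the agent.
(b) Entailed — the narrative places the dragging before the buttering.
(c) Not entailed — the narrative places the dragging before the buttering, not after.
(d) Not entailed — Aria dragged the cart, not the carrot; the carrot belongs to the slicing event.
(e) Not entailed — Aria sliced the carrot, not the cart; the cart belongs to the dragging event.
(f) Entailed — every conjunct here is already in the original buttering event.

(a), (b), (f)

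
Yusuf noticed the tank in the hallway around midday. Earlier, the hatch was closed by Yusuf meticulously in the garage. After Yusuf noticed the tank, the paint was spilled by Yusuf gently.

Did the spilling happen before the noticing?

no

The narrative orders the noticing before the spilling.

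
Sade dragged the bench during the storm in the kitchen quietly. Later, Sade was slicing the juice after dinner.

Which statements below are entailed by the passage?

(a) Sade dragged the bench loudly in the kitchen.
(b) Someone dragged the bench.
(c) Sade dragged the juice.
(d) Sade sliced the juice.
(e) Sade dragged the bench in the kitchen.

(b), (e)

(a) Not entailed — 'loudly' adds a manner not in (and inconsistent with) the original.
(b) Entailed — this follows by dropping conjuncts from the dragging event's description.
(c) Not entailed — Sade dragged the bench, not the juice; the juice belongs to the slicing event.
(d) Not entailed — 'was slicing' is progressive on an accomplishment; it does not entail the completed 'sliced'.
(e) Entailed — dropping 'during the storm', 'quietly' leaves a sub-description the original still satisfies.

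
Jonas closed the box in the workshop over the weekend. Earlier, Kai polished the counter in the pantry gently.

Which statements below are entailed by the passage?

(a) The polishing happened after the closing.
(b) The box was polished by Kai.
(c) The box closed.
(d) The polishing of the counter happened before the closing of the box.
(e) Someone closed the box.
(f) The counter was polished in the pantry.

(c), (d), (e), (f)

(a) Not entailed — the narrative places the polishing before the closing, not after.
(b) Not entailed — Kai polished the counter, not the box; the box belongs to the closing event.
(c) Entailed — 'Jonas closed the box' is causative; it entails the inchoative 'the box closed'.
(d) Entailed — the narrative places the polishing before the closing.
(e) Entailed — every conjunct here is already in the original closing event.
(f) Entailed — this follows by dropping conjuncts from the polishing event's description.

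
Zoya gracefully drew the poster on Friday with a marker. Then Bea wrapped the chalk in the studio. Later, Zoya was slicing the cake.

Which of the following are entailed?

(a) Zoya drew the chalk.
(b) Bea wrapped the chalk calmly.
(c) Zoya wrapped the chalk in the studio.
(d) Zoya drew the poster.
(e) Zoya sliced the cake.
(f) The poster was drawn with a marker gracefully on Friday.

(d), (f)

(a) Not entailed — Zoya drew the poster, not the chalk; the chalk belongs to the wrapping event.
(b) Not entailed — 'calmly' adds information not in the original event.
(c) Not entailed — the passage has Bea wrapping the chalk, not Zoya.
(d) Entailed — every conjunct here is already in the original drawing event.
(e) Not entailed — 'was slicing' is progressive on an accomplishment; it does not entail the completed 'sliced'.
(f) Entailed — the original entails any weakening of itself; this just generalizes the agent.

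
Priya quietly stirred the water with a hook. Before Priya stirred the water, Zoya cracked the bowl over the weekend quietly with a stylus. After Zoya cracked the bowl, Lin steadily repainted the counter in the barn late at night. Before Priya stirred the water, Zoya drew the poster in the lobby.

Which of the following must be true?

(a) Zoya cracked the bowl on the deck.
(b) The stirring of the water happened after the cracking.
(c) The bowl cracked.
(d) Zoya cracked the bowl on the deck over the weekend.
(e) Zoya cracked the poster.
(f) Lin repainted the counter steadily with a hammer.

(a) Not entailed — 'on the deck' adds information not in the original event.
(b) Entailed — the narrative places the cracking before the stirring.
(c) Entailed — 'Zoya cracked the bowl' is causative; it entails the inchoative 'the bowl cracked'.
(d) Not entailed — 'on the deck' adds information not in the original event.
(e) Not entailed — Zoya cracked the bowl, not the poster; the poster belongs to the drawing event.
(f) Not entailed — 'with a hammer' adds information not in the original event.

(b), (c)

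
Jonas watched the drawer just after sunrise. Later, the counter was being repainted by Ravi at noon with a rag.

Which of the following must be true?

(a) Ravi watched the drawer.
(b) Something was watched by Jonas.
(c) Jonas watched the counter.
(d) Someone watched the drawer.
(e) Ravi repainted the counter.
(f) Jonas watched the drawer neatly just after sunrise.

(b), (d)

(a) Not entailed — the passage has Jonas watching the drawer, not Ravi.
(b) Entailed — this follows by dropping conjuncts from the watching event's description.
(c) Not entailed — Jonas watched the drawer, not the counter; the counter belongs to the repainting event.
(d) Entailed — the original entails any weakening of itself; this just drops 'just after sunrise' and generalizes the agent.
(e) Not entailed — 'was repainting' is progressive on an accomplishment; it does not entail the completed 'repainted'.
(f) Not entailed — 'neatly' adds information not in the original event.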